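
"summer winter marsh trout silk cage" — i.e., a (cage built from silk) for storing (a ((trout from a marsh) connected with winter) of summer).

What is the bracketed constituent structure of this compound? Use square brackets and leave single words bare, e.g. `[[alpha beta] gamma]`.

[[summer [winter [marsh trout]]] [silk cage]]

The outermost head in the paraphrase is "cage" (specifically "silk cage"), modified by "summer winter marsh trout".
Within "summer winter marsh trout", the head is "trout" (specifically "winter marsh trout") and the modifier is "summer".
Within "winter marsh trout", the head is "trout" (specifically "marsh trout") and the modifier is "winter".
Within "marsh trout", the head is "trout" and the modifier is "marsh".
Within "silk cage", the head is "cage" and the modifier is "silk".
So the structure is [[summer [winter [marsh trout]]] [silk cage]].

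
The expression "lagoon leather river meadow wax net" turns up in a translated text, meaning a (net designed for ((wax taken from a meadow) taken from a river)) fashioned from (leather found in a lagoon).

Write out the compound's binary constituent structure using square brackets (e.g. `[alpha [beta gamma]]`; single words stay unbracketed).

[[lagoon leather] [[river [meadow wax]] net]]

At the top level: head "net" (specifically "river meadow wax net"); modifier "lagoon leather".
Within "lagoon leather", the head is "leather" and the modifier is "lagoon".
Within "river meadow wax net", the head is "net" and the modifier is "river meadow wax".
Within "river meadow wax", the head is "wax" (specifically "meadow wax") and the modifier is "river".
Within "meadow wax", the head is "wax" and the modifier is "meadow".
Assembled: [[lagoon leather] [[river [meadow wax]] net]].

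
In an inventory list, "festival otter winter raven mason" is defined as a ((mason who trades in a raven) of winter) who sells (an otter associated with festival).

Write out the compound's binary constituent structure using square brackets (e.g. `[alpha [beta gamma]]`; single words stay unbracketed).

[[festival otter] [winter [raven mason]]]

Whole compound: head "mason" (specifically "winter raven mason"), modifier "festival otter".
"festival otter" → head "otter", modifier "festival".
"winter raven mason" → head "mason" (specifically "raven mason"), modifier "winter".
"raven mason" → head "mason", modifier "raven".
Putting it together: [[festival otter] [winter [raven mason]]].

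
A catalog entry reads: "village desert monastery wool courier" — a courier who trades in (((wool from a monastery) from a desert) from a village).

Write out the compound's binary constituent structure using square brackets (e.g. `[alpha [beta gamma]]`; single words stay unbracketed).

The outermost head in the paraphrase is "courier", modified by "village desert monastery wool".
"village desert monastery wool" → head "wool" (specifically "desert monastery wool"), modifier "village".
"desert monastery wool" → head "wool" (specifically "monastery wool"), modifier "desert".
"monastery wool" → head "wool", modifier "monastery".
Assembled: [[village [desert [monastery wool]]] courier].

[[village [desert [monastery wool]]] courier]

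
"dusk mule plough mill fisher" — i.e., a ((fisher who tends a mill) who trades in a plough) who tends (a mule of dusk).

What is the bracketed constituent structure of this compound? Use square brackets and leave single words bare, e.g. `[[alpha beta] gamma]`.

Whole compound: head "fisher" (specifically "plough mill fisher"), modifier "dusk mule".
Within "dusk mule", the head is "mule" and the modifier is "dusk".
Within "plough mill fisher", the head is "fisher" (specifically "mill fisher") and the modifier is "plough".
Within "mill fisher", the head is "fisher" and the modifier is "mill".
Putting it together: [[dusk mule] [plough [mill fisher]]].

[[dusk mule] [plough [mill fisher]]]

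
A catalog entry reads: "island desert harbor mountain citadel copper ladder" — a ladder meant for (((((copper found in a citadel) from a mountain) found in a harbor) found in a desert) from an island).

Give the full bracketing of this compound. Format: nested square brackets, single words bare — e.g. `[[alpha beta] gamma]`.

[[island [desert [harbor [mountain [citadel copper]]]]] ladder]

At the top level: head "ladder"; modifier "island desert harbor mountain citadel copper".
Inside "island desert harbor mountain citadel copper": head "copper" (specifically "desert harbor mountain citadel copper"), modifier "island".
Inside "desert harbor mountain citadel copper": head "copper" (specifically "harbor mountain citadel copper"), modifier "desert".
Inside "harbor mountain citadel copper": head "copper" (specifically "mountain citadel copper"), modifier "harbor".
Inside "mountain citadel copper": head "copper" (specifically "citadel copper"), modifier "mountain".
Inside "citadel copper": head "copper", modifier "citadel".
So the structure is [[island [desert [harbor [mountain [citadel copper]]]]] ladder].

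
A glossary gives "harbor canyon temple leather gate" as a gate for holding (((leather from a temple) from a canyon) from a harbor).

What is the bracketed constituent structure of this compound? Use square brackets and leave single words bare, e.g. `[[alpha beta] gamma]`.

Whole compound: head "gate", modifier "harbor canyon temple leather".
Inside "harbor canyon temple leather": head "leather" (specifically "canyon temple leather"), modifier "harbor".
Inside "canyon temple leather": head "leather" (specifically "temple leather"), modifier "canyon".
Inside "temple leather": head "leather", modifier "temple".
So the structure is [[harbor [canyon [temple leather]]] gate].

[[harbor [canyon [temple leather]]] gate]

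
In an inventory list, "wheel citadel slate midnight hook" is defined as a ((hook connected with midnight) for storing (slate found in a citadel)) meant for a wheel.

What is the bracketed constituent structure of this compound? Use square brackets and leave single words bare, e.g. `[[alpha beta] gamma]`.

Overall it is a kind of hook (specifically "citadel slate midnight hook"); the modifier is "wheel".
Within "citadel slate midnight hook", the head is "hook" (specifically "midnight hook") and the modifier is "citadel slate".
Within "citadel slate", the head is "slate" and the modifier is "citadel".
Within "midnight hook", the head is "hook" and the modifier is "midnight".
Putting it together: [wheel [[citadel slate] [midnight hook]]].

[wheel [[citadel slate] [midnight hook]]]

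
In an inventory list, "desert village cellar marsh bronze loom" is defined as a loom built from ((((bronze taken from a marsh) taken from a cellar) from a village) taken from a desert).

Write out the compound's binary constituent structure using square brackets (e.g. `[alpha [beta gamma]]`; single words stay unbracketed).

[[desert [village [cellar [marsh bronze]]]] loom]

Overall it is a kind of loom; the modifier is "desert village cellar marsh bronze".
"desert village cellar marsh bronze" → head "bronze" (specifically "village cellar marsh bronze"), modifier "desert".
"village cellar marsh bronze" → head "bronze" (specifically "cellar marsh bronze"), modifier "village".
"cellar marsh bronze" → head "bronze" (specifically "marsh bronze"), modifier "cellar".
"marsh bronze" → head "bronze", modifier "marsh".
Putting it together: [[desert [village [cellar [marsh bronze]]]] loom].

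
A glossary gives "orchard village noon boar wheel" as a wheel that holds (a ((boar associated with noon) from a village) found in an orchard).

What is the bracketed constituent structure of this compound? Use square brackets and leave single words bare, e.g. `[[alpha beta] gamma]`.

[[orchard [village [noon boar]]] wheel]

Overall it is a kind of wheel; the modifier is "orchard village noon boar".
Inside "orchard village noon boar": head "boar" (specifically "village noon boar"), modifier "orchard".
Inside "village noon boar": head "boar" (specifically "noon boar"), modifier "village".
Inside "noon boar": head "boar", modifier "noon".
Putting it together: [[orchard [village [noon boar]]] wheel].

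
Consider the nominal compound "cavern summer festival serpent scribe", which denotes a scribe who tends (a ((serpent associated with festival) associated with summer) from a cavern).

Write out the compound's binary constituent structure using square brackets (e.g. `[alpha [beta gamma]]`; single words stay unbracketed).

[[cavern [summer [festival serpent]]] scribe]

Whole compound: head "scribe", modifier "cavern summer festival serpent".
"cavern summer festival serpent" → head "serpent" (specifically "summer festival serpent"), modifier "cavern".
"summer festival serpent" → head "serpent" (specifically "festival serpent"), modifier "summer".
"festival serpent" → head "serpent", modifier "festival".
So the structure is [[cavern [summer [festival serpent]]] scribe].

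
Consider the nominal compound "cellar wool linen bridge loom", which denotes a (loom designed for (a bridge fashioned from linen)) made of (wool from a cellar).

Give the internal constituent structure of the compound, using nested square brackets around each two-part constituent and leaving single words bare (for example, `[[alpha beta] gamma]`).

Overall it is a kind of loom (specifically "linen bridge loom"); the modifier is "cellar wool".
Within "cellar wool", the head is "wool" and the modifier is "cellar".
Within "linen bridge loom", the head is "loom" and the modifier is "linen bridge".
Within "linen bridge", the head is "bridge" and the modifier is "linen".
So the structure is [[cellar wool] [[linen bridge] loom]].

[[cellar wool] [[linen bridge] loom]]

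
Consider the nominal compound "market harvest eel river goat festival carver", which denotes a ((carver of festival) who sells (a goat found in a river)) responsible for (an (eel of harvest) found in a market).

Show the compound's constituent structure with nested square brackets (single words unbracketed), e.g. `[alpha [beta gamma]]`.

The outermost head in the paraphrase is "carver" (specifically "river goat festival carver"), modified by "market harvest eel".
Inside "market harvest eel": head "eel" (specifically "harvest eel"), modifier "market".
Inside "harvest eel": head "eel", modifier "harvest".
Inside "river goat festival carver": head "carver" (specifically "festival carver"), modifier "river goat".
Inside "river goat": head "goat", modifier "river".
Inside "festival carver": head "carver", modifier "festival".
Putting it together: [[market [harvest eel]] [[river goat] [festival carver]]].

[[market [harvest eel]] [[river goat] [festival carver]]]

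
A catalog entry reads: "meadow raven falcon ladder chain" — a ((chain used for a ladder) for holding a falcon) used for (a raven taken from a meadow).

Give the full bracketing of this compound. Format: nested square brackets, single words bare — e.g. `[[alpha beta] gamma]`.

At the top level: head "chain" (specifically "falcon ladder chain"); modifier "meadow raven".
Inside "meadow raven": head "raven", modifier "meadow".
Inside "falcon ladder chain": head "chain" (specifically "ladder chain"), modifier "falcon".
Inside "ladder chain": head "chain", modifier "ladder".
Assembled: [[meadow raven] [falcon [ladder chain]]].

[[meadow raven] [falcon [ladder chain]]]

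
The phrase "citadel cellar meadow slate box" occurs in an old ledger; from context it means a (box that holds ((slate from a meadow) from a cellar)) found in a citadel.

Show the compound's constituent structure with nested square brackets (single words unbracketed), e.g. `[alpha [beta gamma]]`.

[citadel [[cellar [meadow slate]] box]]

The outermost head in the paraphrase is "box" (specifically "cellar meadow slate box"), modified by "citadel".
"cellar meadow slate box" → head "box", modifier "cellar meadow slate".
"cellar meadow slate" → head "slate" (specifically "meadow slate"), modifier "cellar".
"meadow slate" → head "slate", modifier "meadow".
So the structure is [citadel [[cellar [meadow slate]] box]].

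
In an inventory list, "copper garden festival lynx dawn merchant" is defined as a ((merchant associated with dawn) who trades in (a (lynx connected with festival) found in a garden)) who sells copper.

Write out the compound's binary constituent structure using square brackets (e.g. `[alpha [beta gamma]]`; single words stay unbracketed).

Overall it is a kind of merchant (specifically "garden festival lynx dawn merchant"); the modifier is "copper".
Within "garden festival lynx dawn merchant", the head is "merchant" (specifically "dawn merchant") and the modifier is "garden festival lynx".
Within "garden festival lynx", the head is "lynx" (specifically "festival lynx") and the modifier is "garden".
Within "festival lynx", the head is "lynx" and the modifier is "festival".
Within "dawn merchant", the head is "merchant" and the modifier is "dawn".
Putting it together: [copper [[garden [festival lynx]] [dawn merchant]]].

[copper [[garden [festival lynx]] [dawn merchant]]]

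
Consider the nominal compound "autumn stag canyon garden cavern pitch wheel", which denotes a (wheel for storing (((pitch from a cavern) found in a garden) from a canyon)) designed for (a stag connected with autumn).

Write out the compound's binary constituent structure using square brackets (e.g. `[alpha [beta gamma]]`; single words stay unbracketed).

[[autumn stag] [[canyon [garden [cavern pitch]]] wheel]]

At the top level: head "wheel" (specifically "canyon garden cavern pitch wheel"); modifier "autumn stag".
Within "autumn stag", the head is "stag" and the modifier is "autumn".
Within "canyon garden cavern pitch wheel", the head is "wheel" and the modifier is "canyon garden cavern pitch".
Within "canyon garden cavern pitch", the head is "pitch" (specifically "garden cavern pitch") and the modifier is "canyon".
Within "garden cavern pitch", the head is "pitch" (specifically "cavern pitch") and the modifier is "garden".
Within "cavern pitch", the head is "pitch" and the modifier is "cavern".
Assembled: [[autumn stag] [[canyon [garden [cavern pitch]]] wheel]].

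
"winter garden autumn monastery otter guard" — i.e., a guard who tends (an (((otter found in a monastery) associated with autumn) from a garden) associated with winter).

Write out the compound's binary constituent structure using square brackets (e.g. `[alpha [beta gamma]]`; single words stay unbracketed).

[[winter [garden [autumn [monastery otter]]]] guard]

At the top level: head "guard"; modifier "winter garden autumn monastery otter".
Inside "winter garden autumn monastery otter": head "otter" (specifically "garden autumn monastery otter"), modifier "winter".
Inside "garden autumn monastery otter": head "otter" (specifically "autumn monastery otter"), modifier "garden".
Inside "autumn monastery otter": head "otter" (specifically "monastery otter"), modifier "autumn".
Inside "monastery otter": head "otter", modifier "monastery".
Assembled: [[winter [garden [autumn [monastery otter]]]] guard].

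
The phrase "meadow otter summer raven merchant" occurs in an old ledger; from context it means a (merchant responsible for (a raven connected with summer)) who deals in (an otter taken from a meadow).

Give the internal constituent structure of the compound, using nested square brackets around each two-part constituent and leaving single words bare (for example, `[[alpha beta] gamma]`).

Overall it is a kind of merchant (specifically "summer raven merchant"); the modifier is "meadow otter".
Within "meadow otter", the head is "otter" and the modifier is "meadow".
Within "summer raven merchant", the head is "merchant" and the modifier is "summer raven".
Within "summer raven", the head is "raven" and the modifier is "summer".
Assembled: [[meadow otter] [[summer raven] merchant]].

[[meadow otter] [[summer raven] merchant]]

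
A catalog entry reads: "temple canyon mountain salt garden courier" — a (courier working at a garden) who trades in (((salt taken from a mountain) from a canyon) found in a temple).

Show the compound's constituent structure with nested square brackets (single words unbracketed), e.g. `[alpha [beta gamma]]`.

At the top level: head "courier" (specifically "garden courier"); modifier "temple canyon mountain salt".
"temple canyon mountain salt" → head "salt" (specifically "canyon mountain salt"), modifier "temple".
"canyon mountain salt" → head "salt" (specifically "mountain salt"), modifier "canyon".
"mountain salt" → head "salt", modifier "mountain".
"garden courier" → head "courier", modifier "garden".
Assembled: [[temple [canyon [mountain salt]]] [garden courier]].

[[temple [canyon [mountain salt]]] [garden courier]]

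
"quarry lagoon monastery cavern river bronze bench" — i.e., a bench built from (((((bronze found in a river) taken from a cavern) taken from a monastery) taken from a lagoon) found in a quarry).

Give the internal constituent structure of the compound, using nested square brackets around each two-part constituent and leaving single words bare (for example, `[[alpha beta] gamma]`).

[[quarry [lagoon [monastery [cavern [river bronze]]]]] bench]

At the top level: head "bench"; modifier "quarry lagoon monastery cavern river bronze".
"quarry lagoon monastery cavern river bronze" → head "bronze" (specifically "lagoon monastery cavern river bronze"), modifier "quarry".
"lagoon monastery cavern river bronze" → head "bronze" (specifically "monastery cavern river bronze"), modifier "lagoon".
"monastery cavern river bronze" → head "bronze" (specifically "cavern river bronze"), modifier "monastery".
"cavern river bronze" → head "bronze" (specifically "river bronze"), modifier "cavern".
"river bronze" → head "bronze", modifier "river".
Putting it together: [[quarry [lagoon [monastery [cavern [river bronze]]]]] bench].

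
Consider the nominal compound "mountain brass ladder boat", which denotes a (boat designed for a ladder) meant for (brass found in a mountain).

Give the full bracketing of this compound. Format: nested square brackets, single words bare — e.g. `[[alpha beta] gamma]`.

The outermost head in the paraphrase is "boat" (specifically "ladder boat"), modified by "mountain brass".
Within "mountain brass", the head is "brass" and the modifier is "mountain".
Within "ladder boat", the head is "boat" and the modifier is "ladder".
Assembled: [[mountain brass] [ladder boat]].

[[mountain brass] [ladder boat]]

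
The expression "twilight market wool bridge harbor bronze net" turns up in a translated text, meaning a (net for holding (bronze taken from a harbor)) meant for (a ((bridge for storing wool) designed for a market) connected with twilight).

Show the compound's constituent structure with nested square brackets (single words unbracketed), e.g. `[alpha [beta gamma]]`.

Whole compound: head "net" (specifically "harbor bronze net"), modifier "twilight market wool bridge".
"twilight market wool bridge" → head "bridge" (specifically "market wool bridge"), modifier "twilight".
"market wool bridge" → head "bridge" (specifically "wool bridge"), modifier "market".
"wool bridge" → head "bridge", modifier "wool".
"harbor bronze net" → head "net", modifier "harbor bronze".
"harbor bronze" → head "bronze", modifier "harbor".
Assembled: [[twilight [market [wool bridge]]] [[harbor bronze] net]].

[[twilight [market [wool bridge]]] [[harbor bronze] net]]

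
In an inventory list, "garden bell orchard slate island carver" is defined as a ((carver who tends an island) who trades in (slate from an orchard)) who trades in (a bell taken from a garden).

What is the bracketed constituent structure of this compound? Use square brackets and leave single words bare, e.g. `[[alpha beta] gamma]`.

[[garden bell] [[orchard slate] [island carver]]]

Whole compound: head "carver" (specifically "orchard slate island carver"), modifier "garden bell".
Inside "garden bell": head "bell", modifier "garden".
Inside "orchard slate island carver": head "carver" (specifically "island carver"), modifier "orchard slate".
Inside "orchard slate": head "slate", modifier "orchard".
Inside "island carver": head "carver", modifier "island".
So the structure is [[garden bell] [[orchard slate] [island carver]]].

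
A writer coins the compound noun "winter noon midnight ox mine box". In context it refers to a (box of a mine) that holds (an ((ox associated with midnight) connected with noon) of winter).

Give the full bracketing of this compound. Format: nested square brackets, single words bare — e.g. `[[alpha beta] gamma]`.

Overall it is a kind of box (specifically "mine box"); the modifier is "winter noon midnight ox".
Inside "winter noon midnight ox": head "ox" (specifically "noon midnight ox"), modifier "winter".
Inside "noon midnight ox": head "ox" (specifically "midnight ox"), modifier "noon".
Inside "midnight ox": head "ox", modifier "midnight".
Inside "mine box": head "box", modifier "mine".
Assembled: [[winter [noon [midnight ox]]] [mine box]].

[[winter [noon [midnight ox]]] [mine box]]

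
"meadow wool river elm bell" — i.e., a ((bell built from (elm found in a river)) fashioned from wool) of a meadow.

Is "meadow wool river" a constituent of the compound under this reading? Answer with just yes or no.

no

The top-level split is [meadow] [wool river elm bell]; the full structure is [meadow [wool [[river elm] bell]]].
"meadow wool river" straddles a constituent boundary, so it is not a single unit.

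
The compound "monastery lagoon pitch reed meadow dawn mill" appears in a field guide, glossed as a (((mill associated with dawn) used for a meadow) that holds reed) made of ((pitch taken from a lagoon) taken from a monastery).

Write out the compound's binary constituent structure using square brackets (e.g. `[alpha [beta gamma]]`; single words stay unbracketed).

At the top level: head "mill" (specifically "reed meadow dawn mill"); modifier "monastery lagoon pitch".
Inside "monastery lagoon pitch": head "pitch" (specifically "lagoon pitch"), modifier "monastery".
Inside "lagoon pitch": head "pitch", modifier "lagoon".
Inside "reed meadow dawn mill": head "mill" (specifically "meadow dawn mill"), modifier "reed".
Inside "meadow dawn mill": head "mill" (specifically "dawn mill"), modifier "meadow".
Inside "dawn mill": head "mill", modifier "dawn".
Putting it together: [[monastery [lagoon pitch]] [reed [meadow [dawn mill]]]].

[[monastery [lagoon pitch]] [reed [meadow [dawn mill]]]]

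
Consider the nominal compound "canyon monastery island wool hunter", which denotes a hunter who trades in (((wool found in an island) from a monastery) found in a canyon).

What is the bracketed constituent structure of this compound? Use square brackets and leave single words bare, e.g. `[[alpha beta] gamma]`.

[[canyon [monastery [island wool]]] hunter]

At the top level: head "hunter"; modifier "canyon monastery island wool".
"canyon monastery island wool" → head "wool" (specifically "monastery island wool"), modifier "canyon".
"monastery island wool" → head "wool" (specifically "island wool"), modifier "monastery".
"island wool" → head "wool", modifier "island".
Putting it together: [[canyon [monastery [island wool]]] hunter].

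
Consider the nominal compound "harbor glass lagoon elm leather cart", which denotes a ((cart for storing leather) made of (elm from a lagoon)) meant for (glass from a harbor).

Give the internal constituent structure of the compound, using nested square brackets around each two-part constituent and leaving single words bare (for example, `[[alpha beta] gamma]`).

Whole compound: head "cart" (specifically "lagoon elm leather cart"), modifier "harbor glass".
"harbor glass" → head "glass", modifier "harbor".
"lagoon elm leather cart" → head "cart" (specifically "leather cart"), modifier "lagoon elm".
"lagoon elm" → head "elm", modifier "lagoon".
"leather cart" → head "cart", modifier "leather".
Putting it together: [[harbor glass] [[lagoon elm] [leather cart]]].

[[harbor glass] [[lagoon elm] [leather cart]]]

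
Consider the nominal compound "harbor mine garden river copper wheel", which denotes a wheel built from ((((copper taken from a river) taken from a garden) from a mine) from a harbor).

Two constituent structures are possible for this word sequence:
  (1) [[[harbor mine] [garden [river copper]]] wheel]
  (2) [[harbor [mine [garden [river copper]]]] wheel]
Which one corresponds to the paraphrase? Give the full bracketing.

[[harbor [mine [garden [river copper]]]] wheel]

The paraphrase's head is the "wheel" part ("wheel"); its modifier is "harbor mine garden river copper".
That top-level split, carried through the inner groups, gives [[harbor [mine [garden [river copper]]]] wheel].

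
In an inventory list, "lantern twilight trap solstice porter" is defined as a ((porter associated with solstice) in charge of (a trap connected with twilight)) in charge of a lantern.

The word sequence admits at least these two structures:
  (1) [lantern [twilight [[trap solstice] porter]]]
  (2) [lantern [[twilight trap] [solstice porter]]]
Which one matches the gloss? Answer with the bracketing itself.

[lantern [[twilight trap] [solstice porter]]]

The paraphrase's head is the "porter" part ("twilight trap solstice porter"); its modifier is "lantern".
That top-level split, carried through the inner groups, gives [lantern [[twilight trap] [solstice porter]]].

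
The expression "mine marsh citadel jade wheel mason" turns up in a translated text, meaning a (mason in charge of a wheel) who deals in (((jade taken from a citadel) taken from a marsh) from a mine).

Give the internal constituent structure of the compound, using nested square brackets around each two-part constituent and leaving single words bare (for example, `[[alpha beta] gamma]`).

The outermost head in the paraphrase is "mason" (specifically "wheel mason"), modified by "mine marsh citadel jade".
Within "mine marsh citadel jade", the head is "jade" (specifically "marsh citadel jade") and the modifier is "mine".
Within "marsh citadel jade", the head is "jade" (specifically "citadel jade") and the modifier is "marsh".
Within "citadel jade", the head is "jade" and the modifier is "citadel".
Within "wheel mason", the head is "mason" and the modifier is "wheel".
Assembled: [[mine [marsh [citadel jade]]] [wheel mason]].

[[mine [marsh [citadel jade]]] [wheel mason]]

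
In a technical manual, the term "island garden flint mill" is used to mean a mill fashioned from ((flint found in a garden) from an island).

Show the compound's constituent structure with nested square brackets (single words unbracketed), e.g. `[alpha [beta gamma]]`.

[[island [garden flint]] mill]

Whole compound: head "mill", modifier "island garden flint".
Within "island garden flint", the head is "flint" (specifically "garden flint") and the modifier is "island".
Within "garden flint", the head is "flint" and the modifier is "garden".
Assembled: [[island [garden flint]] mill].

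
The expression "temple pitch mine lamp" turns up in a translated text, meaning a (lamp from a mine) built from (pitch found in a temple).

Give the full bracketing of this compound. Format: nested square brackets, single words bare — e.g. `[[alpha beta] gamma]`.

[[temple pitch] [mine lamp]]

Overall it is a kind of lamp (specifically "mine lamp"); the modifier is "temple pitch".
Inside "temple pitch": head "pitch", modifier "temple".
Inside "mine lamp": head "lamp", modifier "mine".
Assembled: [[temple pitch] [mine lamp]].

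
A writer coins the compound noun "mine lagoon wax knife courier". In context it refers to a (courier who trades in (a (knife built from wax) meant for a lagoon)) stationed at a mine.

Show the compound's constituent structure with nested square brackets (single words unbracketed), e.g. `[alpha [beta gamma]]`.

At the top level: head "courier" (specifically "lagoon wax knife courier"); modifier "mine".
Within "lagoon wax knife courier", the head is "courier" and the modifier is "lagoon wax knife".
Within "lagoon wax knife", the head is "knife" (specifically "wax knife") and the modifier is "lagoon".
Within "wax knife", the head is "knife" and the modifier is "wax".
Assembled: [mine [[lagoon [wax knife]] courier]].

[mine [[lagoon [wax knife]] courier]]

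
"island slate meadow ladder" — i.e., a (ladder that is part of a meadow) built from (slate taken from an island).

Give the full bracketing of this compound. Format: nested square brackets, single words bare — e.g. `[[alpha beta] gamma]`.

At the top level: head "ladder" (specifically "meadow ladder"); modifier "island slate".
"island slate" → head "slate", modifier "island".
"meadow ladder" → head "ladder", modifier "meadow".
Assembled: [[island slate] [meadow ladder]].

[[island slate] [meadow ladder]]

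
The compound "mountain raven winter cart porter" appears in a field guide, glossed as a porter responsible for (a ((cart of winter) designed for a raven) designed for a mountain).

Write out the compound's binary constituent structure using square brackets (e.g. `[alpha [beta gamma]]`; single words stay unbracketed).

[[mountain [raven [winter cart]]] porter]

At the top level: head "porter"; modifier "mountain raven winter cart".
Inside "mountain raven winter cart": head "cart" (specifically "raven winter cart"), modifier "mountain".
Inside "raven winter cart": head "cart" (specifically "winter cart"), modifier "raven".
Inside "winter cart": head "cart", modifier "winter".
Putting it together: [[mountain [raven [winter cart]]] porter].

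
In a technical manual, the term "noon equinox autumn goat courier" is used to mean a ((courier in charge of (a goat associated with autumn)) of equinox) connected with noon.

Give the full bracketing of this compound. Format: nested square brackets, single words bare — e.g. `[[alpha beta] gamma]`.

At the top level: head "courier" (specifically "equinox autumn goat courier"); modifier "noon".
"equinox autumn goat courier" → head "courier" (specifically "autumn goat courier"), modifier "equinox".
"autumn goat courier" → head "courier", modifier "autumn goat".
"autumn goat" → head "goat", modifier "autumn".
Putting it together: [noon [equinox [[autumn goat] courier]]].

[noon [equinox [[autumn goat] courier]]]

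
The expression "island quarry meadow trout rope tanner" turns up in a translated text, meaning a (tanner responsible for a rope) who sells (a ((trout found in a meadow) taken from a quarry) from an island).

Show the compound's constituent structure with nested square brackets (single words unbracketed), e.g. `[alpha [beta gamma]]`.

[[island [quarry [meadow trout]]] [rope tanner]]

The outermost head in the paraphrase is "tanner" (specifically "rope tanner"), modified by "island quarry meadow trout".
"island quarry meadow trout" → head "trout" (specifically "quarry meadow trout"), modifier "island".
"quarry meadow trout" → head "trout" (specifically "meadow trout"), modifier "quarry".
"meadow trout" → head "trout", modifier "meadow".
"rope tanner" → head "tanner", modifier "rope".
Putting it together: [[island [quarry [meadow trout]]] [rope tanner]].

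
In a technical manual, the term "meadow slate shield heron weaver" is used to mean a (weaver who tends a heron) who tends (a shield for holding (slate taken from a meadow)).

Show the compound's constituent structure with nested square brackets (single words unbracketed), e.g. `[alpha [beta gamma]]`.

[[[meadow slate] shield] [heron weaver]]

At the top level: head "weaver" (specifically "heron weaver"); modifier "meadow slate shield".
Inside "meadow slate shield": head "shield", modifier "meadow slate".
Inside "meadow slate": head "slate", modifier "meadow".
Inside "heron weaver": head "weaver", modifier "heron".
So the structure is [[[meadow slate] shield] [heron weaver]].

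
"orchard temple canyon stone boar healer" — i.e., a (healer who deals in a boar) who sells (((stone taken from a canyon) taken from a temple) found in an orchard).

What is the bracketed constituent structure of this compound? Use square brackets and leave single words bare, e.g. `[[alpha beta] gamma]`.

[[orchard [temple [canyon stone]]] [boar healer]]

At the top level: head "healer" (specifically "boar healer"); modifier "orchard temple canyon stone".
Inside "orchard temple canyon stone": head "stone" (specifically "temple canyon stone"), modifier "orchard".
Inside "temple canyon stone": head "stone" (specifically "canyon stone"), modifier "temple".
Inside "canyon stone": head "stone", modifier "canyon".
Inside "boar healer": head "healer", modifier "boar".
Assembled: [[orchard [temple [canyon stone]]] [boar healer]].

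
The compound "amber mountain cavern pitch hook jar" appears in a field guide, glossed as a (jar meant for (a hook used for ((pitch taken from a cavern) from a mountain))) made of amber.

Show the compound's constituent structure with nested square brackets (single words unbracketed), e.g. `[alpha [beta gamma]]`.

At the top level: head "jar" (specifically "mountain cavern pitch hook jar"); modifier "amber".
"mountain cavern pitch hook jar" → head "jar", modifier "mountain cavern pitch hook".
"mountain cavern pitch hook" → head "hook", modifier "mountain cavern pitch".
"mountain cavern pitch" → head "pitch" (specifically "cavern pitch"), modifier "mountain".
"cavern pitch" → head "pitch", modifier "cavern".
Assembled: [amber [[[mountain [cavern pitch]] hook] jar]].

[amber [[[mountain [cavern pitch]] hook] jar]]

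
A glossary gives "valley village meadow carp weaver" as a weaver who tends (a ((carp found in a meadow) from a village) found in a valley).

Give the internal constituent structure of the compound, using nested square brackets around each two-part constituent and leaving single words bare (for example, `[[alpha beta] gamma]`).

[[valley [village [meadow carp]]] weaver]

Overall it is a kind of weaver; the modifier is "valley village meadow carp".
Inside "valley village meadow carp": head "carp" (specifically "village meadow carp"), modifier "valley".
Inside "village meadow carp": head "carp" (specifically "meadow carp"), modifier "village".
Inside "meadow carp": head "carp", modifier "meadow".
Assembled: [[valley [village [meadow carp]]] weaver].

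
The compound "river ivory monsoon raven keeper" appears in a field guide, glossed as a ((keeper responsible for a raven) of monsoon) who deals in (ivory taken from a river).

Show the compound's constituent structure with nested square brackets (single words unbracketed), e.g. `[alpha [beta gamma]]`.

[[river ivory] [monsoon [raven keeper]]]

Overall it is a kind of keeper (specifically "monsoon raven keeper"); the modifier is "river ivory".
Within "river ivory", the head is "ivory" and the modifier is "river".
Within "monsoon raven keeper", the head is "keeper" (specifically "raven keeper") and the modifier is "monsoon".
Within "raven keeper", the head is "keeper" and the modifier is "raven".
Assembled: [[river ivory] [monsoon [raven keeper]]].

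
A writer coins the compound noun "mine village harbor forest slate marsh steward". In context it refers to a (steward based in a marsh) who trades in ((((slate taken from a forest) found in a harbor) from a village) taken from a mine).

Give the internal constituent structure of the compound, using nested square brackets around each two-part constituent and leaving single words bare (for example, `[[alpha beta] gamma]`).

At the top level: head "steward" (specifically "marsh steward"); modifier "mine village harbor forest slate".
Inside "mine village harbor forest slate": head "slate" (specifically "village harbor forest slate"), modifier "mine".
Inside "village harbor forest slate": head "slate" (specifically "harbor forest slate"), modifier "village".
Inside "harbor forest slate": head "slate" (specifically "forest slate"), modifier "harbor".
Inside "forest slate": head "slate", modifier "forest".
Inside "marsh steward": head "steward", modifier "marsh".
So the structure is [[mine [village [harbor [forest slate]]]] [marsh steward]].

[[mine [village [harbor [forest slate]]]] [marsh steward]]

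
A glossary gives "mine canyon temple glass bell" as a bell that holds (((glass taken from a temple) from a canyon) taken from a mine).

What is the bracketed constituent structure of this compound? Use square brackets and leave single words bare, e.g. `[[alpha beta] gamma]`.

At the top level: head "bell"; modifier "mine canyon temple glass".
Within "mine canyon temple glass", the head is "glass" (specifically "canyon temple glass") and the modifier is "mine".
Within "canyon temple glass", the head is "glass" (specifically "temple glass") and the modifier is "canyon".
Within "temple glass", the head is "glass" and the modifier is "temple".
Putting it together: [[mine [canyon [temple glass]]] bell].

[[mine [canyon [temple glass]]] bell]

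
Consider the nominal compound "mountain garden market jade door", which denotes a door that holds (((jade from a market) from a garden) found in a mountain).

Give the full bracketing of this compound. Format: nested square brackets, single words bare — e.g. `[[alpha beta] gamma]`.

Whole compound: head "door", modifier "mountain garden market jade".
Within "mountain garden market jade", the head is "jade" (specifically "garden market jade") and the modifier is "mountain".
Within "garden market jade", the head is "jade" (specifically "market jade") and the modifier is "garden".
Within "market jade", the head is "jade" and the modifier is "market".
Putting it together: [[mountain [garden [market jade]]] door].

[[mountain [garden [market jade]]] door]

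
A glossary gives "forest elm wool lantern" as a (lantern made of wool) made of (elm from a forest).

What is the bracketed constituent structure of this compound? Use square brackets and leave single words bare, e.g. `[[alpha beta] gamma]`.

The outermost head in the paraphrase is "lantern" (specifically "wool lantern"), modified by "forest elm".
Within "forest elm", the head is "elm" and the modifier is "forest".
Within "wool lantern", the head is "lantern" and the modifier is "wool".
So the structure is [[forest elm] [wool lantern]].

[[forest elm] [wool lantern]]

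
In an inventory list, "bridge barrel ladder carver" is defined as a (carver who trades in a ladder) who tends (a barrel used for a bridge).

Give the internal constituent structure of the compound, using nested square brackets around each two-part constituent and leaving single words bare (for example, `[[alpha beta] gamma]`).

Whole compound: head "carver" (specifically "ladder carver"), modifier "bridge barrel".
Within "bridge barrel", the head is "barrel" and the modifier is "bridge".
Within "ladder carver", the head is "carver" and the modifier is "ladder".
Assembled: [[bridge barrel] [ladder carver]].

[[bridge barrel] [ladder carver]]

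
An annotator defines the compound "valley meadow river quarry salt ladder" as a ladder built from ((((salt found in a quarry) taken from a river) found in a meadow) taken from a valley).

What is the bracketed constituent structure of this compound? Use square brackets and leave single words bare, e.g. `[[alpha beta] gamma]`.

[[valley [meadow [river [quarry salt]]]] ladder]

The outermost head in the paraphrase is "ladder", modified by "valley meadow river quarry salt".
Inside "valley meadow river quarry salt": head "salt" (specifically "meadow river quarry salt"), modifier "valley".
Inside "meadow river quarry salt": head "salt" (specifically "river quarry salt"), modifier "meadow".
Inside "river quarry salt": head "salt" (specifically "quarry salt"), modifier "river".
Inside "quarry salt": head "salt", modifier "quarry".
So the structure is [[valley [meadow [river [quarry salt]]]] ladder].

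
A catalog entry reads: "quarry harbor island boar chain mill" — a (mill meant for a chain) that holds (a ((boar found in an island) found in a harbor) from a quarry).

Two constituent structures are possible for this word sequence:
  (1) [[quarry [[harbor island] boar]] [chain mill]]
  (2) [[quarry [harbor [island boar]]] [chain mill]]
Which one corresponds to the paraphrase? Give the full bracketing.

The paraphrase's head is the "mill" part ("chain mill"); its modifier is "quarry harbor island boar".
That top-level split, carried through the inner groups, gives [[quarry [harbor [island boar]]] [chain mill]].

[[quarry [harbor [island boar]]] [chain mill]]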